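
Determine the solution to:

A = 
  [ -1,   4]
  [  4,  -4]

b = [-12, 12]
Row reduce the augmented matrix [A|b]:
R2 → R2 + (4)·R1
REF = 
  [ -1,   4, -12]
  [  0,  12, -36]

Back-substitution:
x₂ = (-36) / 12 = -3
x₁ = (-12 - (4)(-3)) / (-1) = 0

x = [0, -3]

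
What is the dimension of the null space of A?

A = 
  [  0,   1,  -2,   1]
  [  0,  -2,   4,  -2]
nullity(A) = 3

Row reduce:
R2 → R2 + (2)·R1
REF = 
  [  0,   1,  -2,   1]
  [  0,   0,   0,   0]
Pivot columns: 2 → 1 pivot.
rank(A) = 1, so nullity(A) = 4 - 1 = 3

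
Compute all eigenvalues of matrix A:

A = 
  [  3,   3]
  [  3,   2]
tr(A) = 5, det(A) = -3
Characteristic polynomial: λ² - tr(A)λ + det(A) = λ² - 5λ - 3
λ² - 5λ - 3 = 0  ⇒  λ = (5 ± √((-5)² - 4·(-3)))/2 = (5 ± √(37))/2
  = (5 + √37)/2,  (5 - √37)/2

λ = (5 + √37)/2, (5 - √37)/2  (≈ 5.541, -0.5414)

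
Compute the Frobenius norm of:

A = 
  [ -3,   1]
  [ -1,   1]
||A||_F = 3.464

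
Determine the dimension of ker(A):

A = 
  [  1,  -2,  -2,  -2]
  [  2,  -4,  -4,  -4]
nullity(A) = 3

Row reduce:
R2 → R2 - (2)·R1
REF = 
  [  1,  -2,  -2,  -2]
  [  0,   0,   0,   0]
Pivot columns: 1 → 1 pivot.
rank(A) = 1, so nullity(A) = 4 - 1 = 3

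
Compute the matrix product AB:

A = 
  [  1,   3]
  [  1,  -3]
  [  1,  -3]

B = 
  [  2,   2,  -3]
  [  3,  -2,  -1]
AB = 
  [ 11,  -4,  -6]
  [ -7,   8,   0]
  [ -7,   8,   0]

A is 3×2 and B is 2×3, so AB is 3×3. Each entry is (row of A)·(column of B):
AB[1,1] = (1)(2) + (3)(3) = 11
AB[1,2] = (1)(2) + (3)(-2) = -4
AB[1,3] = (1)(-3) + (3)(-1) = -6
AB[2,1] = (1)(2) + (-3)(3) = -7
AB[2,2] = (1)(2) + (-3)(-2) = 8
AB[2,3] = (1)(-3) + (-3)(-1) = 0
AB[3,1] = (1)(2) + (-3)(3) = -7
AB[3,2] = (1)(2) + (-3)(-2) = 8
AB[3,3] = (1)(-3) + (-3)(-1) = 0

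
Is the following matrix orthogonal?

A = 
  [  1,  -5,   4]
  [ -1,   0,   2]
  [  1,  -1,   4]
No

AᵀA = 
  [  3,  -6,   6]
  [ -6,  26, -24]
  [  6, -24,  36]
≠ I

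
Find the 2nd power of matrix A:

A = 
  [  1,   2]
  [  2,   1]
A² = A·A:
A²[1,1] = (1)(1) + (2)(2) = 5
A²[1,2] = (1)(2) + (2)(1) = 4
A²[2,1] = (2)(1) + (1)(2) = 4
A²[2,2] = (2)(2) + (1)(1) = 5
A² = 
  [  5,   4]
  [  4,   5]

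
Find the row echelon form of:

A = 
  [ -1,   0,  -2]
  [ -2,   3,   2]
Row operations:
R2 → R2 - (2)·R1

Resulting echelon form:
REF = 
  [ -1,   0,  -2]
  [  0,   3,   6]

Rank = 2 (number of non-zero pivot rows).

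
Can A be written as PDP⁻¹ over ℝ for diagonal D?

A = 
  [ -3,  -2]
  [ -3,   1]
Yes

tr(A) = -2, det(A) = -9
Characteristic polynomial: λ² - tr(A)λ + det(A) = λ² + 2λ - 9
λ² + 2λ - 9 = 0  ⇒  λ = (-2 ± √((2)² - 4·(-9)))/2 = (-2 ± √(40))/2
  = -1 + √10,  -1 - √10
Eigenvalues: -1 + √10, -1 - √10  (≈ 2.162, -4.162)
The two irrational eigenvalues are distinct (simple), so each has alg. mult. = geom. mult. = 1.
Sum of geometric multiplicities equals n, so A has n independent eigenvectors.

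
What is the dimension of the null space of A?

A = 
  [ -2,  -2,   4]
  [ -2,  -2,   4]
nullity(A) = 2

Row reduce:
R2 → R2 - (1)·R1
REF = 
  [ -2,  -2,   4]
  [  0,   0,   0]
Pivot columns: 1 → 1 pivot.
rank(A) = 1, so nullity(A) = 3 - 1 = 2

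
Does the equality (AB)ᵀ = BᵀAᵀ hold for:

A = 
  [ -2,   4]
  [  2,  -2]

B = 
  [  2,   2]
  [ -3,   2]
Yes

(AB)ᵀ = 
  [-16,  10]
  [  4,   0]

BᵀAᵀ = 
  [-16,  10]
  [  4,   0]

Both sides are equal — this is the standard identity (AB)ᵀ = BᵀAᵀ, which holds for all A, B.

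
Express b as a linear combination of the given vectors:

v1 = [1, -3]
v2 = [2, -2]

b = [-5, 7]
c1 = -1, c2 = -2

b = -1·v1 + -2·v2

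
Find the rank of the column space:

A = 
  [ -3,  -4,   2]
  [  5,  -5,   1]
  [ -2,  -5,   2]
Row reduce:
R2 → R2 + (5/3)·R1
R3 → R3 - (2/3)·R1
R3 → R3 - (1/5)·R2
REF = 
  [   -3,    -4,     2]
  [    0, -35/3,  13/3]
  [    0,     0,  -1/5]
Pivot columns: 1, 2, 3 → 3 pivots.
dim(Col(A)) = number of pivot columns = 3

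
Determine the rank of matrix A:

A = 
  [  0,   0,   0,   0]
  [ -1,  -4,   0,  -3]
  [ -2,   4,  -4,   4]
rank(A) = 2

Row reduce:
Swap R1 ↔ R2
R3 → R3 - (2)·R1
Swap R2 ↔ R3
REF = 
  [ -1,  -4,   0,  -3]
  [  0,  12,  -4,  10]
  [  0,   0,   0,   0]
Pivot columns: 1, 2 → 2 pivots.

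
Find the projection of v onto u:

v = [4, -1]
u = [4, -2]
proj_u(v) = [18/5, -9/5]

v·u = (4)(4) + (-1)(-2) = 18
u·u = (4)² + (-2)² = 20
proj_u(v) = (v·u / u·u) × u = (18/20) × u = (9/10) × u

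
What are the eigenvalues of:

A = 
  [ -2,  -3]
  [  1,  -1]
tr(A) = -3, det(A) = 5
Characteristic polynomial: λ² - tr(A)λ + det(A) = λ² + 3λ + 5
λ² + 3λ + 5 = 0  ⇒  λ = (-3 ± √((3)² - 4·(5)))/2 = (-3 ± √(-11))/2
  = (-3 + i√11)/2,  (-3 - i√11)/2

λ = (-3 + i√11)/2, (-3 - i√11)/2  (≈ -1.5 + 1.658i, -1.5 - 1.658i)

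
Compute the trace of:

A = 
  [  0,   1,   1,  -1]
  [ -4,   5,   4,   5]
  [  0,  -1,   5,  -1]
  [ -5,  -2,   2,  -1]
9

tr(A) = 0 + 5 + 5 + -1 = 9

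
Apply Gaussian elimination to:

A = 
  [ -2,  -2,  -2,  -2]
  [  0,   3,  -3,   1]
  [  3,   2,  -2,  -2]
Row operations:
R3 → R3 + (3/2)·R1
R3 → R3 + (1/3)·R2

Resulting echelon form:
REF = 
  [   -2,    -2,    -2,    -2]
  [    0,     3,    -3,     1]
  [    0,     0,    -6, -14/3]

Rank = 3 (number of non-zero pivot rows).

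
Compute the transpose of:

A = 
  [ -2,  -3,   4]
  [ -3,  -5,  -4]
Aᵀ = 
  [ -2,  -3]
  [ -3,  -5]
  [  4,  -4]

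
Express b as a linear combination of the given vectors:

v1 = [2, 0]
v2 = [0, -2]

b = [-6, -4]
c1 = -3, c2 = 2

b = -3·v1 + 2·v2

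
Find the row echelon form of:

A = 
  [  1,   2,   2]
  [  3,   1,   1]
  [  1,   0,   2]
Row operations:
R2 → R2 - (3)·R1
R3 → R3 - (1)·R1
R3 → R3 - (2/5)·R2

Resulting echelon form:
REF = 
  [  1,   2,   2]
  [  0,  -5,  -5]
  [  0,   0,   2]

Rank = 3 (number of non-zero pivot rows).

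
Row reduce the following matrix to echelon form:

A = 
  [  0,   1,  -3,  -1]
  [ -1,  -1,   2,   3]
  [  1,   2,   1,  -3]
Row operations:
Swap R1 ↔ R2
R3 → R3 + (1)·R1
R3 → R3 - (1)·R2

Resulting echelon form:
REF = 
  [ -1,  -1,   2,   3]
  [  0,   1,  -3,  -1]
  [  0,   0,   6,   1]

Rank = 3 (number of non-zero pivot rows).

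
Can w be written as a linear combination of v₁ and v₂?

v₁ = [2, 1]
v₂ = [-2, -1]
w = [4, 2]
Yes

Form the augmented matrix and row-reduce:
[v₁|v₂|w] = 
  [  2,  -2,   4]
  [  1,  -1,   2]
R2 → R2 - (1/2)·R1
REF = 
  [  2,  -2,   4]
  [  0,   0,   0]

No row of the form [0 0 | nonzero], so the system is consistent. Back-substitution gives c₁ = 2, c₂ = 0: w = (2)·v₁ + (0)·v₂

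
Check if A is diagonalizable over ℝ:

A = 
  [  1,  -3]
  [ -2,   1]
Yes

tr(A) = 2, det(A) = -5
Characteristic polynomial: λ² - tr(A)λ + det(A) = λ² - 2λ - 5
λ² - 2λ - 5 = 0  ⇒  λ = (2 ± √((-2)² - 4·(-5)))/2 = (2 ± √(24))/2
  = 1 + √6,  1 - √6
Eigenvalues: 1 + √6, 1 - √6  (≈ 3.449, -1.449)
The two irrational eigenvalues are distinct (simple), so each has alg. mult. = geom. mult. = 1.
Sum of geometric multiplicities equals n, so A has n independent eigenvectors.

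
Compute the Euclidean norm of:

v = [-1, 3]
3.162

||v||₂ = √((-1)² + (3)²) = √10 = 3.162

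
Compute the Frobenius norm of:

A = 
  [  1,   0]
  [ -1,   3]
||A||_F = 3.317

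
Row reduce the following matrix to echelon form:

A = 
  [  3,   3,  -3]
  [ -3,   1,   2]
Row operations:
R2 → R2 + (1)·R1

Resulting echelon form:
REF = 
  [  3,   3,  -3]
  [  0,   4,  -1]

Rank = 2 (number of non-zero pivot rows).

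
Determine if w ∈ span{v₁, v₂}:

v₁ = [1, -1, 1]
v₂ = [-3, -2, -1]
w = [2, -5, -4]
No

Form the augmented matrix and row-reduce:
[v₁|v₂|w] = 
  [  1,  -3,   2]
  [ -1,  -2,  -5]
  [  1,  -1,  -4]
R2 → R2 + (1)·R1
R3 → R3 - (1)·R1
R3 → R3 + (2/5)·R2
REF = 
  [    1,    -3,     2]
  [    0,    -5,    -3]
  [    0,     0, -36/5]

Row 3 reads [0 0 | -36/5], i.e. 0 = -36/5, so the system is inconsistent and w ∉ span{v₁, v₂}.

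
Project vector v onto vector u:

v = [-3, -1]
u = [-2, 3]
proj_u(v) = [-6/13, 9/13]

v·u = (-3)(-2) + (-1)(3) = 3
u·u = (-2)² + (3)² = 13
proj_u(v) = (v·u / u·u) × u = (3/13) × u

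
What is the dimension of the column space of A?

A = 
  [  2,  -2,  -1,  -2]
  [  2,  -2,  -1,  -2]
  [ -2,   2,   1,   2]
dim(Col(A)) = 1

Row reduce:
R2 → R2 - (1)·R1
R3 → R3 + (1)·R1
REF = 
  [  2,  -2,  -1,  -2]
  [  0,   0,   0,   0]
  [  0,   0,   0,   0]
Pivot columns: 1 → 1 pivot.
dim(Col(A)) = number of pivot columns = 1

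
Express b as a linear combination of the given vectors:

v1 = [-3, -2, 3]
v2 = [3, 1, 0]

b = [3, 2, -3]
c1 = -1, c2 = 0

b = -1·v1 + 0·v2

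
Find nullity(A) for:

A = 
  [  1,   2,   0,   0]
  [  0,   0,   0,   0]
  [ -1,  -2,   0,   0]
nullity(A) = 3

Row reduce:
R3 → R3 + (1)·R1
REF = 
  [  1,   2,   0,   0]
  [  0,   0,   0,   0]
  [  0,   0,   0,   0]
Pivot columns: 1 → 1 pivot.
rank(A) = 1, so nullity(A) = 4 - 1 = 3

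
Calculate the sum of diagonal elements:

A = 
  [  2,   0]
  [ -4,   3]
5

tr(A) = 2 + 3 = 5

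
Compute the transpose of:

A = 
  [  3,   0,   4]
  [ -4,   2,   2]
Aᵀ = 
  [  3,  -4]
  [  0,   2]
  [  4,   2]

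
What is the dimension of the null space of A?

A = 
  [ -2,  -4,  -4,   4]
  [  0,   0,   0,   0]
nullity(A) = 3

Row reduce:
(no row operations needed)
REF = 
  [ -2,  -4,  -4,   4]
  [  0,   0,   0,   0]
Pivot columns: 1 → 1 pivot.
rank(A) = 1, so nullity(A) = 4 - 1 = 3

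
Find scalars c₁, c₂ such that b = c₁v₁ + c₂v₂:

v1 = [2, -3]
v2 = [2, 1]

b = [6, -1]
c1 = 1, c2 = 2

b = 1·v1 + 2·v2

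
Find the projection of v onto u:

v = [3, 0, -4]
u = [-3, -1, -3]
proj_u(v) = [-9/19, -3/19, -9/19]

v·u = (3)(-3) + (0)(-1) + (-4)(-3) = 3
u·u = (-3)² + (-1)² + (-3)² = 19
proj_u(v) = (v·u / u·u) × u = (3/19) × u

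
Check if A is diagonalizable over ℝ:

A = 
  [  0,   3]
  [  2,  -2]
Yes

tr(A) = -2, det(A) = -6
Characteristic polynomial: λ² - tr(A)λ + det(A) = λ² + 2λ - 6
λ² + 2λ - 6 = 0  ⇒  λ = (-2 ± √((2)² - 4·(-6)))/2 = (-2 ± √(28))/2
  = -1 + √7,  -1 - √7
Eigenvalues: -1 + √7, -1 - √7  (≈ 1.646, -3.646)
The two irrational eigenvalues are distinct (simple), so each has alg. mult. = geom. mult. = 1.
Sum of geometric multiplicities equals n, so A has n independent eigenvectors.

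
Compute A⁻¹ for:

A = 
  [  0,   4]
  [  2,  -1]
det(A) = (0)(-1) - (4)(2) = -8
For a 2×2 matrix, A⁻¹ = (1/det(A)) · [[d, -b], [-c, a]]
    = (-1/8) · [[-1, -4], [-2, 0]]

A⁻¹ = 
  [1/8, 1/2]
  [1/4,   0]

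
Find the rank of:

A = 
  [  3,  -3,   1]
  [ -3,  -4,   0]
rank(A) = 2

Row reduce:
R2 → R2 + (1)·R1
REF = 
  [  3,  -3,   1]
  [  0,  -7,   1]
Pivot columns: 1, 2 → 2 pivots.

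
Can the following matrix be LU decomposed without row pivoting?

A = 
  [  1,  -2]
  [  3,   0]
Yes.
A[1,1] = 1 ≠ 0, so Gaussian elimination proceeds without a row swap: multiplier ℓ₂₁ = (3)/(1) = 3, and U[2,2] = 0 - (3)(-2) = 6.
L = 
  [  1,   0]
  [  3,   1]
U = 
  [  1,  -2]
  [  0,   6]
Check row 2 of LU: [(3)(1), (3)(-2) + 6] = [3, 0] = row 2 of A ✓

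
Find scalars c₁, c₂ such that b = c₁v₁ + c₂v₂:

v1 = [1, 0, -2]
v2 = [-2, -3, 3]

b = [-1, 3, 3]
c1 = -3, c2 = -1

b = -3·v1 + -1·v2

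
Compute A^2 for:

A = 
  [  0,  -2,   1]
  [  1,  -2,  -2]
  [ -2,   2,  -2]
A² = A·A:
A²[1,1] = (0)(0) + (-2)(1) + (1)(-2) = -4
A²[1,2] = (0)(-2) + (-2)(-2) + (1)(2) = 6
A²[1,3] = (0)(1) + (-2)(-2) + (1)(-2) = 2
A²[2,1] = (1)(0) + (-2)(1) + (-2)(-2) = 2
A²[2,2] = (1)(-2) + (-2)(-2) + (-2)(2) = -2
A²[2,3] = (1)(1) + (-2)(-2) + (-2)(-2) = 9
A²[3,1] = (-2)(0) + (2)(1) + (-2)(-2) = 6
A²[3,2] = (-2)(-2) + (2)(-2) + (-2)(2) = -4
A²[3,3] = (-2)(1) + (2)(-2) + (-2)(-2) = -2
A² = 
  [ -4,   6,   2]
  [  2,  -2,   9]
  [  6,  -4,  -2]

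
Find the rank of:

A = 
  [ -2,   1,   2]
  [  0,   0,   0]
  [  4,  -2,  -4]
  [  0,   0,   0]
rank(A) = 1

Row reduce:
R3 → R3 + (2)·R1
REF = 
  [ -2,   1,   2]
  [  0,   0,   0]
  [  0,   0,   0]
  [  0,   0,   0]
Pivot columns: 1 → 1 pivot.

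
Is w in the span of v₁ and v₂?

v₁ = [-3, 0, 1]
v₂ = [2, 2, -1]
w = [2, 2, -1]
Yes

Form the augmented matrix and row-reduce:
[v₁|v₂|w] = 
  [ -3,   2,   2]
  [  0,   2,   2]
  [  1,  -1,  -1]
R3 → R3 + (1/3)·R1
R3 → R3 + (1/6)·R2
REF = 
  [ -3,   2,   2]
  [  0,   2,   2]
  [  0,   0,   0]

No row of the form [0 0 | nonzero], so the system is consistent. Back-substitution gives c₁ = 0, c₂ = 1: w = (0)·v₁ + (1)·v₂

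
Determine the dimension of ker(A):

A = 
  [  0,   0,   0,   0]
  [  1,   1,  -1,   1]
nullity(A) = 3

Row reduce:
Swap R1 ↔ R2
REF = 
  [  1,   1,  -1,   1]
  [  0,   0,   0,   0]
Pivot columns: 1 → 1 pivot.
rank(A) = 1, so nullity(A) = 4 - 1 = 3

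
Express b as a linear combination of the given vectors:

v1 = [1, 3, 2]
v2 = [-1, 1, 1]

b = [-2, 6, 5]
c1 = 1, c2 = 3

b = 1·v1 + 3·v2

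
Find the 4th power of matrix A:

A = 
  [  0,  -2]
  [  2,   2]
A^4 = 
  [  0,  16]
  [-16, -16]

A² = A·A:
A²[1,1] = (0)(0) + (-2)(2) = -4
A²[1,2] = (0)(-2) + (-2)(2) = -4
A²[2,1] = (2)(0) + (2)(2) = 4
A²[2,2] = (2)(-2) + (2)(2) = 0
A² = 
  [ -4,  -4]
  [  4,   0]

A^3 = A^2·A:
A^3[1,1] = (-4)(0) + (-4)(2) = -8
A^3[1,2] = (-4)(-2) + (-4)(2) = 0
A^3[2,1] = (4)(0) + (0)(2) = 0
A^3[2,2] = (4)(-2) + (0)(2) = -8
A^3 = 
  [ -8,   0]
  [  0,  -8]

A^4 = A^3·A:
A^4[1,1] = (-8)(0) + (0)(2) = 0
A^4[1,2] = (-8)(-2) + (0)(2) = 16
A^4[2,1] = (0)(0) + (-8)(2) = -16
A^4[2,2] = (0)(-2) + (-8)(2) = -16
A^4 = 
  [  0,  16]
  [-16, -16]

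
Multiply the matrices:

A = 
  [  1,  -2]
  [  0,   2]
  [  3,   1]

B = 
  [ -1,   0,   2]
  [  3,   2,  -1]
A is 3×2 and B is 2×3, so AB is 3×3. Each entry is (row of A)·(column of B):
AB[1,1] = (1)(-1) + (-2)(3) = -7
AB[1,2] = (1)(0) + (-2)(2) = -4
AB[1,3] = (1)(2) + (-2)(-1) = 4
AB[2,1] = (0)(-1) + (2)(3) = 6
AB[2,2] = (0)(0) + (2)(2) = 4
AB[2,3] = (0)(2) + (2)(-1) = -2
AB[3,1] = (3)(-1) + (1)(3) = 0
AB[3,2] = (3)(0) + (1)(2) = 2
AB[3,3] = (3)(2) + (1)(-1) = 5

AB = 
  [ -7,  -4,   4]
  [  6,   4,  -2]
  [  0,   2,   5]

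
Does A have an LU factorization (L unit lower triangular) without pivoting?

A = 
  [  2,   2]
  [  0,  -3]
Yes.
A[1,1] = 2 ≠ 0, so Gaussian elimination proceeds without a row swap: multiplier ℓ₂₁ = (0)/(2) = 0, and U[2,2] = -3 - (0)(2) = -3.
L = 
  [  1,   0]
  [  0,   1]
U = 
  [  2,   2]
  [  0,  -3]
Check row 2 of LU: [(0)(2), (0)(2) + (-3)] = [0, -3] = row 2 of A ✓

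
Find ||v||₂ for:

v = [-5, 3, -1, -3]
6.633

||v||₂ = √((-5)² + (3)² + (-1)² + (-3)²) = √44 = 6.633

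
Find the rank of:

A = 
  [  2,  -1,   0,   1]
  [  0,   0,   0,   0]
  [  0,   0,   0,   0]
rank(A) = 1

Row reduce:
(no row operations needed)
REF = 
  [  2,  -1,   0,   1]
  [  0,   0,   0,   0]
  [  0,   0,   0,   0]
Pivot columns: 1 → 1 pivot.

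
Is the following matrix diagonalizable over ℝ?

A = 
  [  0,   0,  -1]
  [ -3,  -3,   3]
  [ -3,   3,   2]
Yes

Characteristic polynomial: det(λI - A) = λ³ + λ² - 18λ - 18
Testing integer divisors of the constant term: p(-1) = 0, so (λ + 1) is a factor:
p(λ) = (λ + 1)(λ² - 18)
λ² - 18 = 0  ⇒  λ = (0 ± √((0)² - 4·(-18)))/2 = (0 ± √(72))/2
  = 3√2,  -3√2
Eigenvalues: -1, 3√2, -3√2  (≈ -1, 4.243, -4.243)
The two irrational eigenvalues are distinct (simple), so each has alg. mult. = geom. mult. = 1.
λ=-1: alg. mult. = 1, geom. mult. = 3 - rank(A - (-1)I) = 3 - 2 = 1
Sum of geometric multiplicities equals n, so A has n independent eigenvectors.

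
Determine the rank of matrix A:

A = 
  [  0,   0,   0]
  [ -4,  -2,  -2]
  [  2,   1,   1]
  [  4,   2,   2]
rank(A) = 1

Row reduce:
Swap R1 ↔ R2
R3 → R3 + (1/2)·R1
R4 → R4 + (1)·R1
REF = 
  [ -4,  -2,  -2]
  [  0,   0,   0]
  [  0,   0,   0]
  [  0,   0,   0]
Pivot columns: 1 → 1 pivot.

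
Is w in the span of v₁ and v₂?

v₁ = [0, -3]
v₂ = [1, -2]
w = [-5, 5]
Yes

Form the augmented matrix and row-reduce:
[v₁|v₂|w] = 
  [  0,   1,  -5]
  [ -3,  -2,   5]
Swap R1 ↔ R2
REF = 
  [ -3,  -2,   5]
  [  0,   1,  -5]

No row of the form [0 0 | nonzero], so the system is consistent. Back-substitution gives c₁ = 5/3, c₂ = -5: w = (5/3)·v₁ + (-5)·v₂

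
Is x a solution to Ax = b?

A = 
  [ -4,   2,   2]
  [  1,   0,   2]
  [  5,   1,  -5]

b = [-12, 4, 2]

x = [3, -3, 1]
No

Ax = [-16, 5, 7] ≠ b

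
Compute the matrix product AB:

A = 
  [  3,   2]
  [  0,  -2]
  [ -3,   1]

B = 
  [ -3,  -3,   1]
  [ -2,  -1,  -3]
A is 3×2 and B is 2×3, so AB is 3×3. Each entry is (row of A)·(column of B):
AB[1,1] = (3)(-3) + (2)(-2) = -13
AB[1,2] = (3)(-3) + (2)(-1) = -11
AB[1,3] = (3)(1) + (2)(-3) = -3
AB[2,1] = (0)(-3) + (-2)(-2) = 4
AB[2,2] = (0)(-3) + (-2)(-1) = 2
AB[2,3] = (0)(1) + (-2)(-3) = 6
AB[3,1] = (-3)(-3) + (1)(-2) = 7
AB[3,2] = (-3)(-3) + (1)(-1) = 8
AB[3,3] = (-3)(1) + (1)(-3) = -6

AB = 
  [-13, -11,  -3]
  [  4,   2,   6]
  [  7,   8,  -6]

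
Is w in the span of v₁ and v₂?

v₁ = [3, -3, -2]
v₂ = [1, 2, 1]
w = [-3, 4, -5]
No

Form the augmented matrix and row-reduce:
[v₁|v₂|w] = 
  [  3,   1,  -3]
  [ -3,   2,   4]
  [ -2,   1,  -5]
R2 → R2 + (1)·R1
R3 → R3 + (2/3)·R1
R3 → R3 - (5/9)·R2
REF = 
  [    3,     1,    -3]
  [    0,     3,     1]
  [    0,     0, -68/9]

Row 3 reads [0 0 | -68/9], i.e. 0 = -68/9, so the system is inconsistent and w ∉ span{v₁, v₂}.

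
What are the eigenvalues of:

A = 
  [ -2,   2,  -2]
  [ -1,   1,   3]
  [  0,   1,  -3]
Characteristic polynomial: det(λI - A) = λ³ + 4λ² - 8
Testing integer divisors of the constant term: p(-2) = 0, so (λ + 2) is a factor:
p(λ) = (λ + 2)(λ² + 2λ - 4)
λ² + 2λ - 4 = 0  ⇒  λ = (-2 ± √((2)² - 4·(-4)))/2 = (-2 ± √(20))/2
  = -1 + √5,  -1 - √5

λ = -2, -1 + √5, -1 - √5  (≈ -2, 1.236, -3.236)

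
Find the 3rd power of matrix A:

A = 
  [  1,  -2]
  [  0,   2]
A² = A·A:
A²[1,1] = (1)(1) + (-2)(0) = 1
A²[1,2] = (1)(-2) + (-2)(2) = -6
A²[2,1] = (0)(1) + (2)(0) = 0
A²[2,2] = (0)(-2) + (2)(2) = 4
A² = 
  [  1,  -6]
  [  0,   4]

A^3 = A^2·A:
A^3[1,1] = (1)(1) + (-6)(0) = 1
A^3[1,2] = (1)(-2) + (-6)(2) = -14
A^3[2,1] = (0)(1) + (4)(0) = 0
A^3[2,2] = (0)(-2) + (4)(2) = 8
A^3 = 
  [  1, -14]
  [  0,   8]

Therefore
A^3 = 
  [  1, -14]
  [  0,   8]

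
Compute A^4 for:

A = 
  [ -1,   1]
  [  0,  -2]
A² = A·A:
A²[1,1] = (-1)(-1) + (1)(0) = 1
A²[1,2] = (-1)(1) + (1)(-2) = -3
A²[2,1] = (0)(-1) + (-2)(0) = 0
A²[2,2] = (0)(1) + (-2)(-2) = 4
A² = 
  [  1,  -3]
  [  0,   4]

A^3 = A^2·A:
A^3[1,1] = (1)(-1) + (-3)(0) = -1
A^3[1,2] = (1)(1) + (-3)(-2) = 7
A^3[2,1] = (0)(-1) + (4)(0) = 0
A^3[2,2] = (0)(1) + (4)(-2) = -8
A^3 = 
  [ -1,   7]
  [  0,  -8]

A^4 = A^3·A:
A^4[1,1] = (-1)(-1) + (7)(0) = 1
A^4[1,2] = (-1)(1) + (7)(-2) = -15
A^4[2,1] = (0)(-1) + (-8)(0) = 0
A^4[2,2] = (0)(1) + (-8)(-2) = 16
A^4 = 
  [  1, -15]
  [  0,  16]

Therefore
A^4 = 
  [  1, -15]
  [  0,  16]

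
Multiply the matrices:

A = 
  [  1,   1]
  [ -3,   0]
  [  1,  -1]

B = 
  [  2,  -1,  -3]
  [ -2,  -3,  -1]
A is 3×2 and B is 2×3, so AB is 3×3. Each entry is (row of A)·(column of B):
AB[1,1] = (1)(2) + (1)(-2) = 0
AB[1,2] = (1)(-1) + (1)(-3) = -4
AB[1,3] = (1)(-3) + (1)(-1) = -4
AB[2,1] = (-3)(2) + (0)(-2) = -6
AB[2,2] = (-3)(-1) + (0)(-3) = 3
AB[2,3] = (-3)(-3) + (0)(-1) = 9
AB[3,1] = (1)(2) + (-1)(-2) = 4
AB[3,2] = (1)(-1) + (-1)(-3) = 2
AB[3,3] = (1)(-3) + (-1)(-1) = -2

AB = 
  [  0,  -4,  -4]
  [ -6,   3,   9]
  [  4,   2,  -2]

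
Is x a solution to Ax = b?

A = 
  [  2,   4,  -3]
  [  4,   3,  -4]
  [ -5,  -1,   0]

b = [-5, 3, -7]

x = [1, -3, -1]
No

Ax = [-7, -1, -2] ≠ b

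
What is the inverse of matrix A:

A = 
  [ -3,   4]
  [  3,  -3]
det(A) = (-3)(-3) - (4)(3) = -3
For a 2×2 matrix, A⁻¹ = (1/det(A)) · [[d, -b], [-c, a]]
    = (-1/3) · [[-3, -4], [-3, -3]]

A⁻¹ = 
  [  1, 4/3]
  [  1,   1]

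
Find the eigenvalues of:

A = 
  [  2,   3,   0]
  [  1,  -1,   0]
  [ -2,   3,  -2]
λ = -2, (1 + √21)/2, (1 - √21)/2  (≈ -2, 2.791, -1.791)

Characteristic polynomial: det(λI - A) = λ³ + λ² - 7λ - 10
Testing integer divisors of the constant term: p(-2) = 0, so (λ + 2) is a factor:
p(λ) = (λ + 2)(λ² - λ - 5)
λ² - λ - 5 = 0  ⇒  λ = (1 ± √((-1)² - 4·(-5)))/2 = (1 ± √(21))/2
  = (1 + √21)/2,  (1 - √21)/2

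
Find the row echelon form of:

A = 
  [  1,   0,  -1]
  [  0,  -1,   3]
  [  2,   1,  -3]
Row operations:
R3 → R3 - (2)·R1
R3 → R3 + (1)·R2

Resulting echelon form:
REF = 
  [  1,   0,  -1]
  [  0,  -1,   3]
  [  0,   0,   2]

Rank = 3 (number of non-zero pivot rows).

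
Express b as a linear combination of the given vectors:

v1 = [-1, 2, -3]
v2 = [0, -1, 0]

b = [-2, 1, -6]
c1 = 2, c2 = 3

b = 2·v1 + 3·v2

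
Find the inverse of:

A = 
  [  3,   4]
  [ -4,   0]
det(A) = (3)(0) - (4)(-4) = 16
For a 2×2 matrix, A⁻¹ = (1/det(A)) · [[d, -b], [-c, a]]
    = (1/16) · [[0, -4], [4, 3]]

A⁻¹ = 
  [   0, -1/4]
  [ 1/4, 3/16]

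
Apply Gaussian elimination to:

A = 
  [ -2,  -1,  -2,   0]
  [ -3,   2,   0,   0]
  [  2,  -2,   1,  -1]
Row operations:
R2 → R2 - (3/2)·R1
R3 → R3 + (1)·R1
R3 → R3 + (6/7)·R2

Resulting echelon form:
REF = 
  [  -2,   -1,   -2,    0]
  [   0,  7/2,    3,    0]
  [   0,    0, 11/7,   -1]

Rank = 3 (number of non-zero pivot rows).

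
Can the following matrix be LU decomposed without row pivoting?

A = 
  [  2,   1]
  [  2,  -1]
Yes.
A[1,1] = 2 ≠ 0, so Gaussian elimination proceeds without a row swap: multiplier ℓ₂₁ = (2)/(2) = 1, and U[2,2] = -1 - (1)(1) = -2.
L = 
  [  1,   0]
  [  1,   1]
U = 
  [  2,   1]
  [  0,  -2]
Check row 2 of LU: [(1)(2), (1)(1) + (-2)] = [2, -1] = row 2 of A ✓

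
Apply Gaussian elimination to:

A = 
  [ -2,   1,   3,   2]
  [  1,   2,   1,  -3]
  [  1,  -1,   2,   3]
Row operations:
R2 → R2 + (1/2)·R1
R3 → R3 + (1/2)·R1
R3 → R3 + (1/5)·R2

Resulting echelon form:
REF = 
  [  -2,    1,    3,    2]
  [   0,  5/2,  5/2,   -2]
  [   0,    0,    4, 18/5]

Rank = 3 (number of non-zero pivot rows).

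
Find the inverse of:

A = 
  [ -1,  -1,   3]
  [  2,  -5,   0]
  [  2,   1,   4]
det(A) = (-1)·((-5)(4) - (0)(1)) - (-1)·((2)(4) - (0)(2)) + (3)·((2)(1) - (-5)(2))
  = (-1)(-20) - (-1)(8) + (3)(12)
  = 64
det(A) = 64 ≠ 0, so A is invertible.

Cofactors Cᵢⱼ = (-1)ⁱ⁺ʲ·Mᵢⱼ:
C = 
  [-20,  -8,  12]
  [  7, -10,  -1]
  [ 15,   6,   7]

adj(A) = Cᵀ:
adj(A) = 
  [-20,   7,  15]
  [ -8, -10,   6]
  [ 12,  -1,   7]

A⁻¹ = (1/64) · adj(A):
A⁻¹ = 
  [-5/16,  7/64, 15/64]
  [ -1/8, -5/32,  3/32]
  [ 3/16, -1/64,  7/64]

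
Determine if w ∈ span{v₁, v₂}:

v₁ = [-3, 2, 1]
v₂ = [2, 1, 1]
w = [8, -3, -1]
Yes

Form the augmented matrix and row-reduce:
[v₁|v₂|w] = 
  [ -3,   2,   8]
  [  2,   1,  -3]
  [  1,   1,  -1]
R2 → R2 + (2/3)·R1
R3 → R3 + (1/3)·R1
R3 → R3 - (5/7)·R2
REF = 
  [ -3,   2,   8]
  [  0, 7/3, 7/3]
  [  0,   0,   0]

No row of the form [0 0 | nonzero], so the system is consistent. Back-substitution gives c₁ = -2, c₂ = 1: w = (-2)·v₁ + (1)·v₂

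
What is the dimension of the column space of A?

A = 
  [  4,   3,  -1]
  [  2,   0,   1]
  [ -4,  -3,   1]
Row reduce:
R2 → R2 - (1/2)·R1
R3 → R3 + (1)·R1
REF = 
  [   4,    3,   -1]
  [   0, -3/2,  3/2]
  [   0,    0,    0]
Pivot columns: 1, 2 → 2 pivots.
dim(Col(A)) = number of pivot columns = 2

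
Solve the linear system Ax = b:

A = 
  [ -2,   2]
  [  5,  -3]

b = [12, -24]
Row reduce the augmented matrix [A|b]:
R2 → R2 + (5/2)·R1
REF = 
  [ -2,   2,  12]
  [  0,   2,   6]

Back-substitution:
x₂ = 6 / 2 = 3
x₁ = (12 - (2)(3)) / (-2) = -3

x = [-3, 3]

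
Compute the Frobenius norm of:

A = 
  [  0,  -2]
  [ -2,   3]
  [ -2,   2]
||A||_F = 5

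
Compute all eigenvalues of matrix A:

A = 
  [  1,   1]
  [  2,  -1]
λ = √3, -√3  (≈ 1.732, -1.732)

tr(A) = 0, det(A) = -3
Characteristic polynomial: λ² - tr(A)λ + det(A) = λ² - 3
λ² - 3 = 0  ⇒  λ = (0 ± √((0)² - 4·(-3)))/2 = (0 ± √(12))/2
  = √3,  -√3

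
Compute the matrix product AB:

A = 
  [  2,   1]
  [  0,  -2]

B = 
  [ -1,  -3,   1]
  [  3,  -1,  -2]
A is 2×2 and B is 2×3, so AB is 2×3. Each entry is (row of A)·(column of B):
AB[1,1] = (2)(-1) + (1)(3) = 1
AB[1,2] = (2)(-3) + (1)(-1) = -7
AB[1,3] = (2)(1) + (1)(-2) = 0
AB[2,1] = (0)(-1) + (-2)(3) = -6
AB[2,2] = (0)(-3) + (-2)(-1) = 2
AB[2,3] = (0)(1) + (-2)(-2) = 4

AB = 
  [  1,  -7,   0]
  [ -6,   2,   4]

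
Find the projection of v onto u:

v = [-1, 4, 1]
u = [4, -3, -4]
proj_u(v) = [-80/41, 60/41, 80/41]

v·u = (-1)(4) + (4)(-3) + (1)(-4) = -20
u·u = (4)² + (-3)² + (-4)² = 41
proj_u(v) = (v·u / u·u) × u = (-20/41) × u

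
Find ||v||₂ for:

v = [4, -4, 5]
7.55

||v||₂ = √((4)² + (-4)² + (5)²) = √57 = 7.55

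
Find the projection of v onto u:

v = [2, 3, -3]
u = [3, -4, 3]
v·u = (2)(3) + (3)(-4) + (-3)(3) = -15
u·u = (3)² + (-4)² + (3)² = 34
proj_u(v) = (v·u / u·u) × u = (-15/34) × u

proj_u(v) = [-45/34, 30/17, -45/34]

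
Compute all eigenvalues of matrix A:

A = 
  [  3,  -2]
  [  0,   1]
λ = 3, 1

tr(A) = 4, det(A) = 3
Characteristic polynomial: λ² - tr(A)λ + det(A) = λ² - 4λ + 3
λ² - 4λ + 3 = (λ - 1)(λ - 3)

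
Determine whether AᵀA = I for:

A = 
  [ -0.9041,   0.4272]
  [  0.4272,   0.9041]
Yes

AᵀA = 
  [  0.9999,   0]
  [  0,   0.9999]
≈ I (equal to I up to the 4-dp rounding of the entries)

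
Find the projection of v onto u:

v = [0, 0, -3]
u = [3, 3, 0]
v·u = (0)(3) + (0)(3) + (-3)(0) = 0
u·u = (3)² + (3)² + (0)² = 18
proj_u(v) = (v·u / u·u) × u = (0/18) × u = (0) × u

proj_u(v) = [0, 0, 0]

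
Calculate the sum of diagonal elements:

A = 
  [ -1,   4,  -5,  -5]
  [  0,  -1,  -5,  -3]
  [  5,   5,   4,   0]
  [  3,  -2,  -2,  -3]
-1

tr(A) = -1 + -1 + 4 + -3 = -1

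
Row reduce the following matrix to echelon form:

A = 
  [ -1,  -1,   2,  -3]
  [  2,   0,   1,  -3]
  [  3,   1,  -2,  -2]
Row operations:
R2 → R2 + (2)·R1
R3 → R3 + (3)·R1
R3 → R3 - (1)·R2

Resulting echelon form:
REF = 
  [ -1,  -1,   2,  -3]
  [  0,  -2,   5,  -9]
  [  0,   0,  -1,  -2]

Rank = 3 (number of non-zero pivot rows).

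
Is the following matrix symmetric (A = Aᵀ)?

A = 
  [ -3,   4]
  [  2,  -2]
No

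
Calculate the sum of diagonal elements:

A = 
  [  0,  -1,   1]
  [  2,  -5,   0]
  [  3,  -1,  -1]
-6

tr(A) = 0 + -5 + -1 = -6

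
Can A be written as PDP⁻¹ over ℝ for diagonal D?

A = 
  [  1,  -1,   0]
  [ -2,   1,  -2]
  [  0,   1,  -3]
Yes

Characteristic polynomial: det(λI - A) = λ³ + λ² - 5λ - 5
Testing integer divisors of the constant term: p(-1) = 0, so (λ + 1) is a factor:
p(λ) = (λ + 1)(λ² - 5)
λ² - 5 = 0  ⇒  λ = (0 ± √((0)² - 4·(-5)))/2 = (0 ± √(20))/2
  = √5,  -√5
Eigenvalues: -1, √5, -√5  (≈ -1, 2.236, -2.236)
The two irrational eigenvalues are distinct (simple), so each has alg. mult. = geom. mult. = 1.
λ=-1: alg. mult. = 1, geom. mult. = 3 - rank(A - (-1)I) = 3 - 2 = 1
Sum of geometric multiplicities equals n, so A has n independent eigenvectors.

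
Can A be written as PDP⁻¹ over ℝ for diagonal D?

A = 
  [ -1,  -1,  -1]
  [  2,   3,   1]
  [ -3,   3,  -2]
Yes

Characteristic polynomial: det(λI - A) = λ³ - 11λ + 7
By the rational root theorem any rational root is an integer dividing 7; none of those is a root, so p(λ) has no rational roots and hence (being an irreducible cubic) no repeated roots.
Discriminant of the cubic: Δ = 4001
Δ > 0 ⇒ three distinct real eigenvalues: λ ≈ -3.598, 0.6628, 2.935
Three distinct real eigenvalues, so A has 3 independent eigenvectors.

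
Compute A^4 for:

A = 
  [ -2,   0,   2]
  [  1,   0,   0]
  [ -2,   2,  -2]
A^4 = 
  [-88,  32,   8]
  [ 20, -16,  16]
  [  8,  40, -88]

A² = A·A:
A²[1,1] = (-2)(-2) + (0)(1) + (2)(-2) = 0
A²[1,2] = (-2)(0) + (0)(0) + (2)(2) = 4
A²[1,3] = (-2)(2) + (0)(0) + (2)(-2) = -8
A²[2,1] = (1)(-2) + (0)(1) + (0)(-2) = -2
A²[2,2] = (1)(0) + (0)(0) + (0)(2) = 0
A²[2,3] = (1)(2) + (0)(0) + (0)(-2) = 2
A²[3,1] = (-2)(-2) + (2)(1) + (-2)(-2) = 10
A²[3,2] = (-2)(0) + (2)(0) + (-2)(2) = -4
A²[3,3] = (-2)(2) + (2)(0) + (-2)(-2) = 0
A² = 
  [  0,   4,  -8]
  [ -2,   0,   2]
  [ 10,  -4,   0]

A^3 = A^2·A:
A^3[1,1] = (0)(-2) + (4)(1) + (-8)(-2) = 20
A^3[1,2] = (0)(0) + (4)(0) + (-8)(2) = -16
A^3[1,3] = (0)(2) + (4)(0) + (-8)(-2) = 16
A^3[2,1] = (-2)(-2) + (0)(1) + (2)(-2) = 0
A^3[2,2] = (-2)(0) + (0)(0) + (2)(2) = 4
A^3[2,3] = (-2)(2) + (0)(0) + (2)(-2) = -8
A^3[3,1] = (10)(-2) + (-4)(1) + (0)(-2) = -24
A^3[3,2] = (10)(0) + (-4)(0) + (0)(2) = 0
A^3[3,3] = (10)(2) + (-4)(0) + (0)(-2) = 20
A^3 = 
  [ 20, -16,  16]
  [  0,   4,  -8]
  [-24,   0,  20]

A^4 = A^3·A:
A^4[1,1] = (20)(-2) + (-16)(1) + (16)(-2) = -88
A^4[1,2] = (20)(0) + (-16)(0) + (16)(2) = 32
A^4[1,3] = (20)(2) + (-16)(0) + (16)(-2) = 8
A^4[2,1] = (0)(-2) + (4)(1) + (-8)(-2) = 20
A^4[2,2] = (0)(0) + (4)(0) + (-8)(2) = -16
A^4[2,3] = (0)(2) + (4)(0) + (-8)(-2) = 16
A^4[3,1] = (-24)(-2) + (0)(1) + (20)(-2) = 8
A^4[3,2] = (-24)(0) + (0)(0) + (20)(2) = 40
A^4[3,3] = (-24)(2) + (0)(0) + (20)(-2) = -88
A^4 = 
  [-88,  32,   8]
  [ 20, -16,  16]
  [  8,  40, -88]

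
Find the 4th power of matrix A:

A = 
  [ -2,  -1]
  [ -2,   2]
A² = A·A:
A²[1,1] = (-2)(-2) + (-1)(-2) = 6
A²[1,2] = (-2)(-1) + (-1)(2) = 0
A²[2,1] = (-2)(-2) + (2)(-2) = 0
A²[2,2] = (-2)(-1) + (2)(2) = 6
A² = 
  [  6,   0]
  [  0,   6]

A^3 = A^2·A:
A^3[1,1] = (6)(-2) + (0)(-2) = -12
A^3[1,2] = (6)(-1) + (0)(2) = -6
A^3[2,1] = (0)(-2) + (6)(-2) = -12
A^3[2,2] = (0)(-1) + (6)(2) = 12
A^3 = 
  [-12,  -6]
  [-12,  12]

A^4 = A^3·A:
A^4[1,1] = (-12)(-2) + (-6)(-2) = 36
A^4[1,2] = (-12)(-1) + (-6)(2) = 0
A^4[2,1] = (-12)(-2) + (12)(-2) = 0
A^4[2,2] = (-12)(-1) + (12)(2) = 36
A^4 = 
  [ 36,   0]
  [  0,  36]

Therefore
A^4 = 
  [ 36,   0]
  [  0,  36]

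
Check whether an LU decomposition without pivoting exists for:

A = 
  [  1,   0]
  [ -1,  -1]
Yes.
A[1,1] = 1 ≠ 0, so Gaussian elimination proceeds without a row swap: multiplier ℓ₂₁ = (-1)/(1) = -1, and U[2,2] = -1 - (-1)(0) = -1.
L = 
  [  1,   0]
  [ -1,   1]
U = 
  [  1,   0]
  [  0,  -1]
Check row 2 of LU: [(-1)(1), (-1)(0) + (-1)] = [-1, -1] = row 2 of A ✓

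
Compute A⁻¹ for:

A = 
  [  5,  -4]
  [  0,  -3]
det(A) = (5)(-3) - (-4)(0) = -15
For a 2×2 matrix, A⁻¹ = (1/det(A)) · [[d, -b], [-c, a]]
    = (-1/15) · [[-3, 4], [0, 5]]

A⁻¹ = 
  [  1/5, -4/15]
  [    0,  -1/3]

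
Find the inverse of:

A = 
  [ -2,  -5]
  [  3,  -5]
det(A) = (-2)(-5) - (-5)(3) = 25
For a 2×2 matrix, A⁻¹ = (1/det(A)) · [[d, -b], [-c, a]]
    = (1/25) · [[-5, 5], [-3, -2]]

A⁻¹ = 
  [ -1/5,   1/5]
  [-3/25, -2/25]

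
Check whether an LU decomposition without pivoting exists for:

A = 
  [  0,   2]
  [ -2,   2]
No.
A[1,1] = 0 but A[2,1] = -2 ≠ 0. Any LU with L unit lower triangular has (LU)[1,1] = U[1,1] and (LU)[2,1] = L[2,1]·U[1,1]; matching A forces U[1,1] = 0, which then forces (LU)[2,1] = 0 ≠ -2. A row swap (pivoting) is required.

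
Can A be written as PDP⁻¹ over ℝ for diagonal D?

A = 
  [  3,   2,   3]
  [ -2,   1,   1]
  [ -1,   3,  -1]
No

Characteristic polynomial: det(λI - A) = λ³ - 3λ² + 3λ + 33
By the rational root theorem any rational root is an integer dividing 33; none of those is a root, so p(λ) has no rational roots and hence (being an irreducible cubic) no repeated roots.
Discriminant of the cubic: Δ = -31212
Δ < 0 ⇒ one real eigenvalue and a complex-conjugate pair: λ ≈ 2.62 + 2.806i, 2.62 - 2.806i, -2.24
Has complex eigenvalues (not diagonalizable over ℝ).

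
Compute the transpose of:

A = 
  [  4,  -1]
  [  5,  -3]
Aᵀ = 
  [  4,   5]
  [ -1,  -3]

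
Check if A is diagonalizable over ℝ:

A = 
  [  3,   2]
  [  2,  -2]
Yes

tr(A) = 1, det(A) = -10
Characteristic polynomial: λ² - tr(A)λ + det(A) = λ² - λ - 10
λ² - λ - 10 = 0  ⇒  λ = (1 ± √((-1)² - 4·(-10)))/2 = (1 ± √(41))/2
  = (1 + √41)/2,  (1 - √41)/2
Eigenvalues: (1 + √41)/2, (1 - √41)/2  (≈ 3.702, -2.702)
The two irrational eigenvalues are distinct (simple), so each has alg. mult. = geom. mult. = 1.
Sum of geometric multiplicities equals n, so A has n independent eigenvectors.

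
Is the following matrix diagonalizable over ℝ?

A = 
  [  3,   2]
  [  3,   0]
Yes

tr(A) = 3, det(A) = -6
Characteristic polynomial: λ² - tr(A)λ + det(A) = λ² - 3λ - 6
λ² - 3λ - 6 = 0  ⇒  λ = (3 ± √((-3)² - 4·(-6)))/2 = (3 ± √(33))/2
  = (3 + √33)/2,  (3 - √33)/2
Eigenvalues: (3 + √33)/2, (3 - √33)/2  (≈ 4.372, -1.372)
The two irrational eigenvalues are distinct (simple), so each has alg. mult. = geom. mult. = 1.
Sum of geometric multiplicities equals n, so A has n independent eigenvectors.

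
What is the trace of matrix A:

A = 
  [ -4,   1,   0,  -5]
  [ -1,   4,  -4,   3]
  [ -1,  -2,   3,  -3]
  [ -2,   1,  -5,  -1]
2

tr(A) = -4 + 4 + 3 + -1 = 2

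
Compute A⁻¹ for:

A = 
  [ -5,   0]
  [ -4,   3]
det(A) = (-5)(3) - (0)(-4) = -15
For a 2×2 matrix, A⁻¹ = (1/det(A)) · [[d, -b], [-c, a]]
    = (-1/15) · [[3, 0], [4, -5]]

A⁻¹ = 
  [ -1/5,     0]
  [-4/15,   1/3]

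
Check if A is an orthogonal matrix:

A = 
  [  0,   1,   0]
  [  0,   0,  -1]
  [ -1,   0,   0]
Yes

AᵀA = 
  [  1,   0,   0]
  [  0,   1,   0]
  [  0,   0,   1]
= I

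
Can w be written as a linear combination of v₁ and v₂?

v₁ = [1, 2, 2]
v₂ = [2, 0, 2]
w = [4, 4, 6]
Yes

Form the augmented matrix and row-reduce:
[v₁|v₂|w] = 
  [  1,   2,   4]
  [  2,   0,   4]
  [  2,   2,   6]
R2 → R2 - (2)·R1
R3 → R3 - (2)·R1
R3 → R3 - (1/2)·R2
REF = 
  [  1,   2,   4]
  [  0,  -4,  -4]
  [  0,   0,   0]

No row of the form [0 0 | nonzero], so the system is consistent. Back-substitution gives c₁ = 2, c₂ = 1: w = (2)·v₁ + (1)·v₂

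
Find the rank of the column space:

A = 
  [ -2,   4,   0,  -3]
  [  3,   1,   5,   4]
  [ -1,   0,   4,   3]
dim(Col(A)) = 3

Row reduce:
R2 → R2 + (3/2)·R1
R3 → R3 - (1/2)·R1
R3 → R3 + (2/7)·R2
REF = 
  [   -2,     4,     0,    -3]
  [    0,     7,     5,  -1/2]
  [    0,     0,  38/7, 61/14]
Pivot columns: 1, 2, 3 → 3 pivots.
dim(Col(A)) = number of pivot columns = 3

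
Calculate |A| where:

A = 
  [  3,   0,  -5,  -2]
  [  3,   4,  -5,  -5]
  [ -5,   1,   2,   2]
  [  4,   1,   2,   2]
Cofactor expansion along row 1: det(A) = a₁₁M₁₁ - a₁₂M₁₂ + a₁₃M₁₃ - a₁₄M₁₄

M₁₁ = det[[4, -5, -5]; [1, 2, 2]; [1, 2, 2]]
  = (4)·((2)(2) - (2)(2)) - (-5)·((1)(2) - (2)(1)) + (-5)·((1)(2) - (2)(1))
  = (4)(0) - (-5)(0) + (-5)(0)
  = 0
M₁₂ = det[[3, -5, -5]; [-5, 2, 2]; [4, 2, 2]]
  = (3)·((2)(2) - (2)(2)) - (-5)·((-5)(2) - (2)(4)) + (-5)·((-5)(2) - (2)(4))
  = (3)(0) - (-5)(-18) + (-5)(-18)
  = 0
M₁₃ = det[[3, 4, -5]; [-5, 1, 2]; [4, 1, 2]]
  = (3)·((1)(2) - (2)(1)) - (4)·((-5)(2) - (2)(4)) + (-5)·((-5)(1) - (1)(4))
  = (3)(0) - (4)(-18) + (-5)(-9)
  = 117
M₁₄ = det[[3, 4, -5]; [-5, 1, 2]; [4, 1, 2]]
  = (3)·((1)(2) - (2)(1)) - (4)·((-5)(2) - (2)(4)) + (-5)·((-5)(1) - (1)(4))
  = (3)(0) - (4)(-18) + (-5)(-9)
  = 117

det(A) = (3)(0) - (0)(0) + (-5)(117) - (-2)(117) = -351

det(A) = -351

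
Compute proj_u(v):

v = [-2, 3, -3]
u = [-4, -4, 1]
proj_u(v) = [28/33, 28/33, -7/33]

v·u = (-2)(-4) + (3)(-4) + (-3)(1) = -7
u·u = (-4)² + (-4)² + (1)² = 33
proj_u(v) = (v·u / u·u) × u = (-7/33) × u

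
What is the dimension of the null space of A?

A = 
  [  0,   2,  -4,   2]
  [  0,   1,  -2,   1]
nullity(A) = 3

Row reduce:
R2 → R2 - (1/2)·R1
REF = 
  [  0,   2,  -4,   2]
  [  0,   0,   0,   0]
Pivot columns: 2 → 1 pivot.
rank(A) = 1, so nullity(A) = 4 - 1 = 3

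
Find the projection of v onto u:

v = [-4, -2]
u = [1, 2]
v·u = (-4)(1) + (-2)(2) = -8
u·u = (1)² + (2)² = 5
proj_u(v) = (v·u / u·u) × u = (-8/5) × u

proj_u(v) = [-8/5, -16/5]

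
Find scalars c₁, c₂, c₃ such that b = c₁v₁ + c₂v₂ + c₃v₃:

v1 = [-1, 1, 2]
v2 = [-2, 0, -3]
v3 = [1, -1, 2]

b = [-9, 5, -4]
c1 = 3, c2 = 2, c3 = -2

b = 3·v1 + 2·v2 + -2·v3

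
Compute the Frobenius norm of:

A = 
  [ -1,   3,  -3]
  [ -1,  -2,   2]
||A||_F = 5.292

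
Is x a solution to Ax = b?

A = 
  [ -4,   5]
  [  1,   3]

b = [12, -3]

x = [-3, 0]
Yes

Ax = [12, -3] = b ✓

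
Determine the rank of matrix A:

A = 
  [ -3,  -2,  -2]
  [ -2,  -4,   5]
rank(A) = 2

Row reduce:
R2 → R2 - (2/3)·R1
REF = 
  [  -3,   -2,   -2]
  [   0, -8/3, 19/3]
Pivot columns: 1, 2 → 2 pivots.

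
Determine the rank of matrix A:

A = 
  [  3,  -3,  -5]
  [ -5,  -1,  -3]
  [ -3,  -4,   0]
rank(A) = 3

Row reduce:
R2 → R2 + (5/3)·R1
R3 → R3 + (1)·R1
R3 → R3 - (7/6)·R2
REF = 
  [    3,    -3,    -5]
  [    0,    -6, -34/3]
  [    0,     0,  74/9]
Pivot columns: 1, 2, 3 → 3 pivots.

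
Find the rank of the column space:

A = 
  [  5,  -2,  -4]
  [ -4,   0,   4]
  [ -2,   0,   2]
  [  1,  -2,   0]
dim(Col(A)) = 2

Row reduce:
R2 → R2 + (4/5)·R1
R3 → R3 + (2/5)·R1
R4 → R4 - (1/5)·R1
R3 → R3 - (1/2)·R2
R4 → R4 - (1)·R2
REF = 
  [   5,   -2,   -4]
  [   0, -8/5,  4/5]
  [   0,    0,    0]
  [   0,    0,    0]
Pivot columns: 1, 2 → 2 pivots.
dim(Col(A)) = number of pivot columns = 2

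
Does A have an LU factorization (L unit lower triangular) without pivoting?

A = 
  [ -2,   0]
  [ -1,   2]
Yes.
A[1,1] = -2 ≠ 0, so Gaussian elimination proceeds without a row swap: multiplier ℓ₂₁ = (-1)/(-2) = 1/2, and U[2,2] = 2 - (1/2)(0) = 2.
L = 
  [  1,   0]
  [1/2,   1]
U = 
  [ -2,   0]
  [  0,   2]
Check row 2 of LU: [(1/2)(-2), (1/2)(0) + 2] = [-1, 2] = row 2 of A ✓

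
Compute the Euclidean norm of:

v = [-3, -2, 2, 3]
5.099

||v||₂ = √((-3)² + (-2)² + (2)² + (3)²) = √26 = 5.099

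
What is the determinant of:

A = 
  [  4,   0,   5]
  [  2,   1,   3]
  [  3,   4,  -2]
Cofactor expansion along row 1:
det(A) = (4)·((1)(-2) - (3)(4)) - (0)·((2)(-2) - (3)(3)) + (5)·((2)(4) - (1)(3))
  = (4)(-14) - (0)(-13) + (5)(5)
  = -31

det(A) = -31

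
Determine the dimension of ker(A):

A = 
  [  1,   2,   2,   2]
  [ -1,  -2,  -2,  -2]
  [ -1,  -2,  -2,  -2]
nullity(A) = 3

Row reduce:
R2 → R2 + (1)·R1
R3 → R3 + (1)·R1
REF = 
  [  1,   2,   2,   2]
  [  0,   0,   0,   0]
  [  0,   0,   0,   0]
Pivot columns: 1 → 1 pivot.
rank(A) = 1, so nullity(A) = 4 - 1 = 3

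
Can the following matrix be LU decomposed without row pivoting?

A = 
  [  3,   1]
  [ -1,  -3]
Yes.
A[1,1] = 3 ≠ 0, so Gaussian elimination proceeds without a row swap: multiplier ℓ₂₁ = (-1)/(3) = -1/3, and U[2,2] = -3 - (-1/3)(1) = -8/3.
L = 
  [   1,    0]
  [-1/3,    1]
U = 
  [   3,    1]
  [   0, -8/3]
Check row 2 of LU: [(-1/3)(3), (-1/3)(1) + (-8/3)] = [-1, -3] = row 2 of A ✓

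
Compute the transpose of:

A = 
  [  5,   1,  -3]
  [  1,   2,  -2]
Aᵀ = 
  [  5,   1]
  [  1,   2]
  [ -3,  -2]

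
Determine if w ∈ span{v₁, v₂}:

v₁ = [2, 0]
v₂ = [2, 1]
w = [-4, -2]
Yes

Form the augmented matrix and row-reduce:
[v₁|v₂|w] = 
  [  2,   2,  -4]
  [  0,   1,  -2]
(already in echelon form — no row operations needed)

No row of the form [0 0 | nonzero], so the system is consistent. Back-substitution gives c₁ = 0, c₂ = -2: w = (0)·v₁ + (-2)·v₂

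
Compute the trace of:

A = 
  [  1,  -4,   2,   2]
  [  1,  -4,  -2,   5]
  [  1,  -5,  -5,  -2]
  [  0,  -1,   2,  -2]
-10

tr(A) = 1 + -4 + -5 + -2 = -10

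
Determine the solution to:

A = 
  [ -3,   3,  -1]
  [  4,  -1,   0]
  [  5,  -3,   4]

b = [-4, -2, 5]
Row reduce the augmented matrix [A|b]:
R2 → R2 + (4/3)·R1
R3 → R3 + (5/3)·R1
R3 → R3 - (2/3)·R2
REF = 
  [   -3,     3,    -1,    -4]
  [    0,     3,  -4/3, -22/3]
  [    0,     0,  29/9,  29/9]

Back-substitution:
x₃ = (29/9) / (29/9) = 1
x₂ = (-22/3 - (-4/3)(1)) / 3 = -2
x₁ = (-4 - (3)(-2) - (-1)(1)) / (-3) = -1

x = [-1, -2, 1]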